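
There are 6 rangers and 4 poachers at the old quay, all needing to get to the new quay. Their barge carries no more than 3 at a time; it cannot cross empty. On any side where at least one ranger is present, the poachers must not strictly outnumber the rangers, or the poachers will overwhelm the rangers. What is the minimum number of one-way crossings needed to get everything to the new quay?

9

Counting alone: each trip to the new quay takes at most 3 across and each return brings at least 1 back, so after t trips out (and t−1 returns) at most 3t − (t−1) of the 10 are across; that first reaches 10 at t = 5, so at least 9 crossings are needed.
The plan below uses exactly 9 crossings, so it is optimal:
1. 2 poachers → the new quay.  (the old quay: 6R 2P; the new quay: 0R 2P)
2. 1 poacher ← the old quay.  (the old quay: 6R 3P; the new quay: 0R 1P)
3. 3 poachers → the new quay.  (the old quay: 6R 0P; the new quay: 0R 4P)
4. 1 poacher ← the old quay.  (the old quay: 6R 1P; the new quay: 0R 3P)
5. 3 rangers → the new quay.  (the old quay: 3R 1P; the new quay: 3R 3P)
6. 1 poacher ← the old quay.  (the old quay: 3R 2P; the new quay: 3R 2P)
7. 1 ranger and 2 poachers → the new quay.  (the old quay: 2R 0P; the new quay: 4R 4P)
8. 1 poacher ← the old quay.  (the old quay: 2R 1P; the new quay: 4R 3P)
9. 2 rangers and 1 poacher → the new quay.  (the old quay: 0R 0P; the new quay: 6R 4P)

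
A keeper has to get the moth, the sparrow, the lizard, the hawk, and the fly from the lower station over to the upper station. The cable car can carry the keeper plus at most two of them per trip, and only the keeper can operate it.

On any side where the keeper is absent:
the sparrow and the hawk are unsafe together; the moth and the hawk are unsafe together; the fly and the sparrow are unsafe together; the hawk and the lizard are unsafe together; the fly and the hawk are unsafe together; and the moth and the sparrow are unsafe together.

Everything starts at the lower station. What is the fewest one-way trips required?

7

Counting alone: the keeper can take at most 2 across per trip to the upper station, so moving all 5 needs at least 3 loaded trips out, with a return between consecutive ones — at least 5 crossings.
The safety rule pushes this higher. Following every safe sequence of crossings, the most of the 5 that can be at the upper station as the cable car arrives there on crossing 5 is 4 — never all 5.
So no plan with fewer than 7 crossings exists, and this one achieves 7:
1. Keeper goes to the upper station with the hawk and the sparrow.
2. Keeper goes back to the lower station with the sparrow.
3. Keeper goes to the upper station with the fly and the moth.
4. Keeper goes back to the lower station with the hawk.
5. Keeper goes to the upper station with the lizard and the sparrow.
6. Keeper goes back to the lower station with the sparrow.
7. Keeper goes to the upper station with the hawk and the sparrow.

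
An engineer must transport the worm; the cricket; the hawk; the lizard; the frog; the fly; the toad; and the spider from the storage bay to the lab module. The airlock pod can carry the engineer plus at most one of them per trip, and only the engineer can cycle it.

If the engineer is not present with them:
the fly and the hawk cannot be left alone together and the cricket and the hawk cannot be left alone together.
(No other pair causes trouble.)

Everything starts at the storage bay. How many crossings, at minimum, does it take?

Counting alone: the engineer can take at most 1 across per trip to the lab module, so moving all 8 needs at least 8 loaded trips out, with a return between consecutive ones — at least 15 crossings.
The safety rule pushes this higher. Following every safe sequence of crossings, the most of the 8 that can be at the lab module as the airlock pod arrives there on crossing 15 is 7 — never all 8.
So no plan with fewer than 17 crossings exists, and this one achieves 17:
1. Engineer goes to the lab module with the hawk.  [the storage bay: the cricket, the fly, the frog, the lizard, the spider, the toad, the worm | the lab module: the hawk]
2. Engineer goes back to the storage bay alone.  [the storage bay: the cricket, the fly, the frog, the lizard, the spider, the toad, the worm | the lab module: the hawk]
3. Engineer goes to the lab module with the worm.  [the storage bay: the cricket, the fly, the frog, the lizard, the spider, the toad | the lab module: the hawk, the worm]
4. Engineer goes back to the storage bay alone.  [the storage bay: the cricket, the fly, the frog, the lizard, the spider, the toad | the lab module: the hawk, the worm]
5. Engineer goes to the lab module with the cricket.  [the storage bay: the fly, the frog, the lizard, the spider, the toad | the lab module: the cricket, the hawk, the worm]
6. Engineer goes back to the storage bay with the hawk.  [the storage bay: the fly, the frog, the hawk, the lizard, the spider, the toad | the lab module: the cricket, the worm]
7. Engineer goes to the lab module with the fly.  [the storage bay: the frog, the hawk, the lizard, the spider, the toad | the lab module: the cricket, the fly, the worm]
8. Engineer goes back to the storage bay alone.  [the storage bay: the frog, the hawk, the lizard, the spider, the toad | the lab module: the cricket, the fly, the worm]
9. Engineer goes to the lab module with the lizard.  [the storage bay: the frog, the hawk, the spider, the toad | the lab module: the cricket, the fly, the lizard, the worm]
10. Engineer goes back to the storage bay alone.  [the storage bay: the frog, the hawk, the spider, the toad | the lab module: the cricket, the fly, the lizard, the worm]
11. Engineer goes to the lab module with the frog.  [the storage bay: the hawk, the spider, the toad | the lab module: the cricket, the fly, the frog, the lizard, the worm]
12. Engineer goes back to the storage bay alone.  [the storage bay: the hawk, the spider, the toad | the lab module: the cricket, the fly, the frog, the lizard, the worm]
13. Engineer goes to the lab module with the toad.  [the storage bay: the hawk, the spider | the lab module: the cricket, the fly, the frog, the lizard, the toad, the worm]
14. Engineer goes back to the storage bay alone.  [the storage bay: the hawk, the spider | the lab module: the cricket, the fly, the frog, the lizard, the toad, the worm]
15. Engineer goes to the lab module with the spider.  [the storage bay: the hawk | the lab module: the cricket, the fly, the frog, the lizard, the spider, the toad, the worm]
16. Engineer goes back to the storage bay alone.  [the storage bay: the hawk | the lab module: the cricket, the fly, the frog, the lizard, the spider, the toad, the worm]
17. Engineer goes to the lab module with the hawk.  [the storage bay: — | the lab module: the cricket, the fly, the frog, the hawk, the lizard, the spider, the toad, the worm]

17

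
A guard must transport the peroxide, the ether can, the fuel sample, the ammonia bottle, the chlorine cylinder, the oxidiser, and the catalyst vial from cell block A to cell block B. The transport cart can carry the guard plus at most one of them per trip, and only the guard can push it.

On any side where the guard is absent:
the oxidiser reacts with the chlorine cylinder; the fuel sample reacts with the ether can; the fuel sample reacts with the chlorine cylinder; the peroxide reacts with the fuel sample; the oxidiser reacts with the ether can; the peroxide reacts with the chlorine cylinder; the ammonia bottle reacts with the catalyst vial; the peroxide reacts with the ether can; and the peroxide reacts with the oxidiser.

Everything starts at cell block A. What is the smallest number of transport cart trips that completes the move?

impossible

Whatever the first load, the items left behind include a forbidden pair without the guard. No opening move is safe, so no plan exists.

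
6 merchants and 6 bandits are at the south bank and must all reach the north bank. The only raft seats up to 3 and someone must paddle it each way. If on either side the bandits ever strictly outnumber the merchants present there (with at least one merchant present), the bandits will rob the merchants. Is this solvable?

No

Following every safe sequence of crossings from the start, the most of the 12 that can be at the north bank as the raft arrives there on crossings 1, 3, 5 is 3, 5, 6 respectively; the best ever achieved is 6 of 12.
From crossing 7 on, no configuration arises that was not already reachable earlier: only 17 distinct safe configurations (who is on which side, and where the raft is) can ever be reached, none of them has everyone across, and every continuation just revisits them. They are: 0 merchants + 0 bandits across (raft back at the start); 0 merchants + 1 bandit across (raft there); 0 merchants + 1 bandit across (raft back at the start); 0 merchants + 2 bandits across (raft there); 0 merchants + 2 bandits across (raft back at the start); 0 merchants + 3 bandits across (raft there); 0 merchants + 3 bandits across (raft back at the start); 0 merchants + 4 bandits across (raft there); 0 merchants + 4 bandits across (raft back at the start); 0 merchants + 5 bandits across (raft there); 0 merchants + 5 bandits across (raft back at the start); 0 merchants + 6 bandits across (raft there); 1 merchant + 1 bandit across (raft there); 1 merchant + 1 bandit across (raft back at the start); 2 merchants + 2 bandits across (raft there); 2 merchants + 2 bandits across (raft back at the start); 3 merchants + 3 bandits across (raft there). So no valid plan exists.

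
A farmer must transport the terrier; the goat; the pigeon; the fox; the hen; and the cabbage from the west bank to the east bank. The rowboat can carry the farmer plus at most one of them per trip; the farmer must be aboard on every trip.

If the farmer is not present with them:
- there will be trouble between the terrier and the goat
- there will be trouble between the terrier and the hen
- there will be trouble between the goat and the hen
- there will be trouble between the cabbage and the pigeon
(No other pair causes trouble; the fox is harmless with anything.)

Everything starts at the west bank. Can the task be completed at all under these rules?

Whatever the first load, the items left behind include a forbidden pair without the farmer. No opening move is safe, so no plan exists.

No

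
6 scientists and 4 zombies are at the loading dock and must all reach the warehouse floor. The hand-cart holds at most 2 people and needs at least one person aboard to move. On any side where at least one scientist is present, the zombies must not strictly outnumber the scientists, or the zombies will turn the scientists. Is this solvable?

1. 2 zombies → the warehouse floor.  (the loading dock: 6S 2Z; the warehouse floor: 0S 2Z)
2. 1 zombie ← the loading dock.  (the loading dock: 6S 3Z; the warehouse floor: 0S 1Z)
3. 2 zombies → the warehouse floor.  (the loading dock: 6S 1Z; the warehouse floor: 0S 3Z)
4. 1 zombie ← the loading dock.  (the loading dock: 6S 2Z; the warehouse floor: 0S 2Z)
5. 2 scientists → the warehouse floor.  (the loading dock: 4S 2Z; the warehouse floor: 2S 2Z)
6. 1 zombie ← the loading dock.  (the loading dock: 4S 3Z; the warehouse floor: 2S 1Z)
7. 1 scientist and 1 zombie → the warehouse floor.  (the loading dock: 3S 2Z; the warehouse floor: 3S 2Z)
8. 1 zombie ← the loading dock.  (the loading dock: 3S 3Z; the warehouse floor: 3S 1Z)
9. 2 zombies → the warehouse floor.  (the loading dock: 3S 1Z; the warehouse floor: 3S 3Z)
10. 1 zombie ← the loading dock.  (the loading dock: 3S 2Z; the warehouse floor: 3S 2Z)
11. 1 scientist and 1 zombie → the warehouse floor.  (the loading dock: 2S 1Z; the warehouse floor: 4S 3Z)
12. 1 zombie ← the loading dock.  (the loading dock: 2S 2Z; the warehouse floor: 4S 2Z)
13. 2 zombies → the warehouse floor.  (the loading dock: 2S 0Z; the warehouse floor: 4S 4Z)
14. 1 zombie ← the loading dock.  (the loading dock: 2S 1Z; the warehouse floor: 4S 3Z)
15. 1 scientist and 1 zombie → the warehouse floor.  (the loading dock: 1S 0Z; the warehouse floor: 5S 4Z)
16. 1 zombie ← the loading dock.  (the loading dock: 1S 1Z; the warehouse floor: 5S 3Z)
17. 1 scientist and 1 zombie → the warehouse floor.  (the loading dock: 0S 0Z; the warehouse floor: 6S 4Z)

Yes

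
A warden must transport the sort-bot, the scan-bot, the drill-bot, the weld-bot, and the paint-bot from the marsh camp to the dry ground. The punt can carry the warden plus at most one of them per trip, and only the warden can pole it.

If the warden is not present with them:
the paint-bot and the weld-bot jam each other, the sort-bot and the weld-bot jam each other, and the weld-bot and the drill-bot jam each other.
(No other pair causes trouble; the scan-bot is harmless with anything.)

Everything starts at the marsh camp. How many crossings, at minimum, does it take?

Following every safe sequence of crossings from the start, the most of the 5 that can be at the dry ground as the punt arrives there on crossings 1, 3, 5 is 1, 2, 3 respectively; the best ever achieved is 3 of 5.
From crossing 7 on, no configuration arises that was not already reachable earlier: only 18 distinct safe configurations (who is on which side, and where the punt is) can ever be reached, none of them has everyone across, and every continuation just revisits them. So no valid plan exists.

impossible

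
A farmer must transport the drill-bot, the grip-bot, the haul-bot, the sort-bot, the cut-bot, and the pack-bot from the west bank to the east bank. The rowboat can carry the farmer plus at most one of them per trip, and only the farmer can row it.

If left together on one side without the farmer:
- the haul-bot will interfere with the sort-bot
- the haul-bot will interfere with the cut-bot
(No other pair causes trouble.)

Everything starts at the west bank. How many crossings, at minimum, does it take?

Counting alone: the farmer can take at most 1 across per trip to the east bank, so moving all 6 needs at least 6 loaded trips out, with a return between consecutive ones — at least 11 crossings.
The safety rule pushes this higher. Following every safe sequence of crossings, the most of the 6 that can be at the east bank as the rowboat arrives there on crossing 11 is 5 — never all 6.
So no plan with fewer than 13 crossings exists, and this one achieves 13:
1. Farmer goes to the east bank with the haul-bot.  [the west bank: the cut-bot, the drill-bot, the grip-bot, the pack-bot, the sort-bot | the east bank: the haul-bot]
2. Farmer goes back to the west bank alone.  [the west bank: the cut-bot, the drill-bot, the grip-bot, the pack-bot, the sort-bot | the east bank: the haul-bot]
3. Farmer goes to the east bank with the drill-bot.  [the west bank: the cut-bot, the grip-bot, the pack-bot, the sort-bot | the east bank: the drill-bot, the haul-bot]
4. Farmer goes back to the west bank alone.  [the west bank: the cut-bot, the grip-bot, the pack-bot, the sort-bot | the east bank: the drill-bot, the haul-bot]
5. Farmer goes to the east bank with the grip-bot.  [the west bank: the cut-bot, the pack-bot, the sort-bot | the east bank: the drill-bot, the grip-bot, the haul-bot]
6. Farmer goes back to the west bank alone.  [the west bank: the cut-bot, the pack-bot, the sort-bot | the east bank: the drill-bot, the grip-bot, the haul-bot]
7. Farmer goes to the east bank with the sort-bot.  [the west bank: the cut-bot, the pack-bot | the east bank: the drill-bot, the grip-bot, the haul-bot, the sort-bot]
8. Farmer goes back to the west bank with the haul-bot.  [the west bank: the cut-bot, the haul-bot, the pack-bot | the east bank: the drill-bot, the grip-bot, the sort-bot]
9. Farmer goes to the east bank with the cut-bot.  [the west bank: the haul-bot, the pack-bot | the east bank: the cut-bot, the drill-bot, the grip-bot, the sort-bot]
10. Farmer goes back to the west bank alone.  [the west bank: the haul-bot, the pack-bot | the east bank: the cut-bot, the drill-bot, the grip-bot, the sort-bot]
11. Farmer goes to the east bank with the pack-bot.  [the west bank: the haul-bot | the east bank: the cut-bot, the drill-bot, the grip-bot, the pack-bot, the sort-bot]
12. Farmer goes back to the west bank alone.  [the west bank: the haul-bot | the east bank: the cut-bot, the drill-bot, the grip-bot, the pack-bot, the sort-bot]
13. Farmer goes to the east bank with the haul-bot.  [the west bank: — | the east bank: the cut-bot, the drill-bot, the grip-bot, the haul-bot, the pack-bot, the sort-bot]

13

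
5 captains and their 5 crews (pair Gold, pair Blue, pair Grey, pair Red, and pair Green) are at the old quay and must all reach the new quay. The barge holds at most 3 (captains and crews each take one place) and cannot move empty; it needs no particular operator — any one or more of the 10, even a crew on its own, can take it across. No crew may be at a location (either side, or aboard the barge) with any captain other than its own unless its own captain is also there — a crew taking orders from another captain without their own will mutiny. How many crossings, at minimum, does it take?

Counting alone: each trip to the new quay takes at most 3 across and each return brings at least 1 back, so after t trips out (and t−1 returns) at most 3t − (t−1) of the 10 are across; that first reaches 10 at t = 5, so at least 9 crossings are needed.
The safety rule pushes this higher. Following every safe sequence of crossings, the most of the 10 that can be at the new quay as the barge arrives there on crossing 9 is 9 — never all 10.
So no plan with fewer than 11 crossings exists, and this one achieves 11:
1. captain Gold and crew Gold cross → the new quay.
2. captain Gold crosses ← the old quay.
3. crew Blue, crew Grey, and crew Red cross → the new quay.
4. crew Gold crosses ← the old quay.
5. captain Blue, captain Grey, and captain Red cross → the new quay.
6. captain Blue and crew Blue cross ← the old quay.
7. captain Blue, captain Gold, and captain Green cross → the new quay.
8. crew Grey crosses ← the old quay.
9. crew Blue and crew Gold cross → the new quay.
10. crew Gold crosses ← the old quay.
11. crew Gold, crew Green, and crew Grey cross → the new quay.

11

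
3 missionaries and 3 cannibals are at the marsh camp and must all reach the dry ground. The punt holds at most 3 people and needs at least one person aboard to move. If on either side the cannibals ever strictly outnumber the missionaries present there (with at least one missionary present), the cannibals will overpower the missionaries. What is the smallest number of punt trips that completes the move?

Counting alone: each trip to the dry ground takes at most 3 across and each return brings at least 1 back, so after t trips out (and t−1 returns) at most 3t − (t−1) of the 6 are across; that first reaches 6 at t = 3, so at least 5 crossings are needed.
The plan below uses exactly 5 crossings, so it is optimal:
1. 2 cannibals → the dry ground.  (the marsh camp: 3M 1C; the dry ground: 0M 2C)
2. 1 cannibal ← the marsh camp.  (the marsh camp: 3M 2C; the dry ground: 0M 1C)
3. 3 missionaries → the dry ground.  (the marsh camp: 0M 2C; the dry ground: 3M 1C)
4. 1 cannibal ← the marsh camp.  (the marsh camp: 0M 3C; the dry ground: 3M 0C)
5. 3 cannibals → the dry ground.  (the marsh camp: 0M 0C; the dry ground: 3M 3C)

5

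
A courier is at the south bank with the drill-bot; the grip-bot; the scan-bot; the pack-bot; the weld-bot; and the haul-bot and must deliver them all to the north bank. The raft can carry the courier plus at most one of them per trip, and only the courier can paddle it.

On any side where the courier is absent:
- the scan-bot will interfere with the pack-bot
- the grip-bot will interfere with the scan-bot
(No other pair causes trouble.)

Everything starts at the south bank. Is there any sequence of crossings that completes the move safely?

1. Courier goes to the north bank with the scan-bot.
2. Courier goes back to the south bank alone.
3. Courier goes to the north bank with the drill-bot.
4. Courier goes back to the south bank alone.
5. Courier goes to the north bank with the grip-bot.
6. Courier goes back to the south bank with the scan-bot.
7. Courier goes to the north bank with the pack-bot.
8. Courier goes back to the south bank alone.
9. Courier goes to the north bank with the weld-bot.
10. Courier goes back to the south bank alone.
11. Courier goes to the north bank with the haul-bot.
12. Courier goes back to the south bank alone.
13. Courier goes to the north bank with the scan-bot.

Yes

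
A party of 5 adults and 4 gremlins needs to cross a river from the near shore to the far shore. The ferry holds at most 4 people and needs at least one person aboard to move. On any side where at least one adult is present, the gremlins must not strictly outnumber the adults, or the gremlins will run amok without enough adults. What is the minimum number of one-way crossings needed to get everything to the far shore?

Counting alone: each trip to the far shore takes at most 4 across and each return brings at least 1 back, so after t trips out (and t−1 returns) at most 4t − (t−1) of the 9 are across; that first reaches 9 at t = 3, so at least 5 crossings are needed.
The plan below uses exactly 5 crossings, so it is optimal:
1. 3 gremlins → the far shore.  (the near shore: 5A 1G; the far shore: 0A 3G)
2. 1 gremlin ← the near shore.  (the near shore: 5A 2G; the far shore: 0A 2G)
3. 3 adults and 1 gremlin → the far shore.  (the near shore: 2A 1G; the far shore: 3A 3G)
4. 1 gremlin ← the near shore.  (the near shore: 2A 2G; the far shore: 3A 2G)
5. 2 adults and 2 gremlins → the far shore.  (the near shore: 0A 0G; the far shore: 5A 4G)

5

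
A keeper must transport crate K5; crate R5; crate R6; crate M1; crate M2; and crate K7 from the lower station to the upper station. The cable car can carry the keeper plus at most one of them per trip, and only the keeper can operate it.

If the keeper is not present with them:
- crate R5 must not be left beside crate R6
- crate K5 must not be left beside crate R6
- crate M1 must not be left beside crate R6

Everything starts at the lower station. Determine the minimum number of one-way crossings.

impossible

Following every safe sequence of crossings from the start, the most of the 6 that can be at the upper station as the cable car arrives there on crossings 1, 3, 5, 7 is 1, 2, 3, 4 respectively; the best ever achieved is 4 of 6.
From crossing 9 on, no configuration arises that was not already reachable earlier: only 36 distinct safe configurations (who is on which side, and where the cable car is) can ever be reached, none of them has everyone across, and every continuation just revisits them. So no valid plan exists.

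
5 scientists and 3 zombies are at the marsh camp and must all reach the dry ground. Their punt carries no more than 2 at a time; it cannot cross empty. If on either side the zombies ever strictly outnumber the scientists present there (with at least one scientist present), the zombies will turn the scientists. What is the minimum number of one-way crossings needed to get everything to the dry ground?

Counting alone: each trip to the dry ground takes at most 2 across and each return brings at least 1 back, so after t trips out (and t−1 returns) at most 2t − (t−1) of the 8 are across; that first reaches 8 at t = 7, so at least 13 crossings are needed.
The plan below uses exactly 13 crossings, so it is optimal:
1. 2 zombies → the dry ground.  (the marsh camp: 5S 1Z; the dry ground: 0S 2Z)
2. 1 zombie ← the marsh camp.  (the marsh camp: 5S 2Z; the dry ground: 0S 1Z)
3. 2 zombies → the dry ground.  (the marsh camp: 5S 0Z; the dry ground: 0S 3Z)
4. 1 zombie ← the marsh camp.  (the marsh camp: 5S 1Z; the dry ground: 0S 2Z)
5. 2 scientists → the dry ground.  (the marsh camp: 3S 1Z; the dry ground: 2S 2Z)
6. 1 zombie ← the marsh camp.  (the marsh camp: 3S 2Z; the dry ground: 2S 1Z)
7. 1 scientist and 1 zombie → the dry ground.  (the marsh camp: 2S 1Z; the dry ground: 3S 2Z)
8. 1 zombie ← the marsh camp.  (the marsh camp: 2S 2Z; the dry ground: 3S 1Z)
9. 2 zombies → the dry ground.  (the marsh camp: 2S 0Z; the dry ground: 3S 3Z)
10. 1 zombie ← the marsh camp.  (the marsh camp: 2S 1Z; the dry ground: 3S 2Z)
11. 1 scientist and 1 zombie → the dry ground.  (the marsh camp: 1S 0Z; the dry ground: 4S 3Z)
12. 1 zombie ← the marsh camp.  (the marsh camp: 1S 1Z; the dry ground: 4S 2Z)
13. 1 scientist and 1 zombie → the dry ground.  (the marsh camp: 0S 0Z; the dry ground: 5S 3Z)

13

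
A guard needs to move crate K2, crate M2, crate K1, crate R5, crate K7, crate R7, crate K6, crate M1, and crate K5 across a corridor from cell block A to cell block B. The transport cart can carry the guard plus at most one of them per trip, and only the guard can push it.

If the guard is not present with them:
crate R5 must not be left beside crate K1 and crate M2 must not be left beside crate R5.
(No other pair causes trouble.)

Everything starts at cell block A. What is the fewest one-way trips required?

19

Counting alone: the guard can take at most 1 across per trip to cell block B, so moving all 9 needs at least 9 loaded trips out, with a return between consecutive ones — at least 17 crossings.
The safety rule pushes this higher. Following every safe sequence of crossings, the most of the 9 that can be at cell block B as the transport cart arrives there on crossing 17 is 8 — never all 9.
So no plan with fewer than 19 crossings exists, and this one achieves 19:
1. Guard goes to cell block B with crate R5.  [cell block A: crate K1, crate K2, crate K5, crate K6, crate K7, crate M1, crate M2, crate R7 | cell block B: crate R5]
2. Guard goes back to cell block A alone.  [cell block A: crate K1, crate K2, crate K5, crate K6, crate K7, crate M1, crate M2, crate R7 | cell block B: crate R5]
3. Guard goes to cell block B with crate K2.  [cell block A: crate K1, crate K5, crate K6, crate K7, crate M1, crate M2, crate R7 | cell block B: crate K2, crate R5]
4. Guard goes back to cell block A alone.  [cell block A: crate K1, crate K5, crate K6, crate K7, crate M1, crate M2, crate R7 | cell block B: crate K2, crate R5]
5. Guard goes to cell block B with crate M2.  [cell block A: crate K1, crate K5, crate K6, crate K7, crate M1, crate R7 | cell block B: crate K2, crate M2, crate R5]
6. Guard goes back to cell block A with crate R5.  [cell block A: crate K1, crate K5, crate K6, crate K7, crate M1, crate R5, crate R7 | cell block B: crate K2, crate M2]
7. Guard goes to cell block B with crate K1.  [cell block A: crate K5, crate K6, crate K7, crate M1, crate R5, crate R7 | cell block B: crate K1, crate K2, crate M2]
8. Guard goes back to cell block A alone.  [cell block A: crate K5, crate K6, crate K7, crate M1, crate R5, crate R7 | cell block B: crate K1, crate K2, crate M2]
9. Guard goes to cell block B with crate K7.  [cell block A: crate K5, crate K6, crate M1, crate R5, crate R7 | cell block B: crate K1, crate K2, crate K7, crate M2]
10. Guard goes back to cell block A alone.  [cell block A: crate K5, crate K6, crate M1, crate R5, crate R7 | cell block B: crate K1, crate K2, crate K7, crate M2]
11. Guard goes to cell block B with crate R7.  [cell block A: crate K5, crate K6, crate M1, crate R5 | cell block B: crate K1, crate K2, crate K7, crate M2, crate R7]
12. Guard goes back to cell block A alone.  [cell block A: crate K5, crate K6, crate M1, crate R5 | cell block B: crate K1, crate K2, crate K7, crate M2, crate R7]
13. Guard goes to cell block B with crate K6.  [cell block A: crate K5, crate M1, crate R5 | cell block B: crate K1, crate K2, crate K6, crate K7, crate M2, crate R7]
14. Guard goes back to cell block A alone.  [cell block A: crate K5, crate M1, crate R5 | cell block B: crate K1, crate K2, crate K6, crate K7, crate M2, crate R7]
15. Guard goes to cell block B with crate M1.  [cell block A: crate K5, crate R5 | cell block B: crate K1, crate K2, crate K6, crate K7, crate M1, crate M2, crate R7]
16. Guard goes back to cell block A alone.  [cell block A: crate K5, crate R5 | cell block B: crate K1, crate K2, crate K6, crate K7, crate M1, crate M2, crate R7]
17. Guard goes to cell block B with crate K5.  [cell block A: crate R5 | cell block B: crate K1, crate K2, crate K5, crate K6, crate K7, crate M1, crate M2, crate R7]
18. Guard goes back to cell block A alone.  [cell block A: crate R5 | cell block B: crate K1, crate K2, crate K5, crate K6, crate K7, crate M1, crate M2, crate R7]
19. Guard goes to cell block B with crate R5.  [cell block A: — | cell block B: crate K1, crate K2, crate K5, crate K6, crate K7, crate M1, crate M2, crate R5, crate R7]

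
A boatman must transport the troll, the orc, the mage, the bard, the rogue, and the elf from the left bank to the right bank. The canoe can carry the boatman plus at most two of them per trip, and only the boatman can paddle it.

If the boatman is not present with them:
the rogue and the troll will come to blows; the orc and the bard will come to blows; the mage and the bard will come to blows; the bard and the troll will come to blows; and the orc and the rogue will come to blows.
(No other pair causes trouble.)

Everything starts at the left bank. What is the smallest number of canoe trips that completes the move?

7

Counting alone: the boatman can take at most 2 across per trip to the right bank, so moving all 6 needs at least 3 loaded trips out, with a return between consecutive ones — at least 5 crossings.
The safety rule pushes this higher. Following every safe sequence of crossings, the most of the 6 that can be at the right bank as the canoe arrives there on crossing 5 is 5 — never all 6.
So no plan with fewer than 7 crossings exists, and this one achieves 7:
1. Boatman goes to the right bank with the bard and the rogue.
2. Boatman goes back to the left bank alone.
3. Boatman goes to the right bank with the orc and the troll.
4. Boatman goes back to the left bank with the bard and the rogue.
5. Boatman goes to the right bank with the elf and the mage.
6. Boatman goes back to the left bank alone.
7. Boatman goes to the right bank with the bard and the rogue.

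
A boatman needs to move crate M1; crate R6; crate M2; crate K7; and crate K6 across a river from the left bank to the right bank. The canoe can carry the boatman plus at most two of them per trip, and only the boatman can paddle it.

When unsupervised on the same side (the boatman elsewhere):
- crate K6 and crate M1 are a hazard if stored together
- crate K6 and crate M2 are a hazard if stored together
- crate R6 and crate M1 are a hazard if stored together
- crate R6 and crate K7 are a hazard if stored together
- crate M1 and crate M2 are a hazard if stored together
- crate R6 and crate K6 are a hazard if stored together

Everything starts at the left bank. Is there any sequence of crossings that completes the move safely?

No

Whatever the first load, the items left behind include a forbidden pair without the boatman. No opening move is safe, so no plan exists.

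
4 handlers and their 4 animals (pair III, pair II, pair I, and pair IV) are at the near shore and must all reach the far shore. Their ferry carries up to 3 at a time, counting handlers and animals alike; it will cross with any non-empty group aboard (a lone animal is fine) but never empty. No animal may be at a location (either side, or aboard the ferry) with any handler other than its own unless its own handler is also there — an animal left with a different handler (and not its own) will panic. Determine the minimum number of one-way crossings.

9

Counting alone: each trip to the far shore takes at most 3 across and each return brings at least 1 back, so after t trips out (and t−1 returns) at most 3t − (t−1) of the 8 are across; that first reaches 8 at t = 4, so at least 7 crossings are needed.
The safety rule pushes this higher. Following every safe sequence of crossings, the most of the 8 that can be at the far shore as the ferry arrives there on crossing 7 is 7 — never all 8.
So no plan with fewer than 9 crossings exists, and this one achieves 9:
1. animal III and handler III cross → the far shore.
2. handler III crosses ← the near shore.
3. animal II, handler II, and handler III cross → the far shore.
4. animal III and handler III cross ← the near shore.
5. handler I, handler III, and handler IV cross → the far shore.
6. animal II crosses ← the near shore.
7. animal II and animal III cross → the far shore.
8. animal III crosses ← the near shore.
9. animal I, animal III, and animal IV cross → the far shore.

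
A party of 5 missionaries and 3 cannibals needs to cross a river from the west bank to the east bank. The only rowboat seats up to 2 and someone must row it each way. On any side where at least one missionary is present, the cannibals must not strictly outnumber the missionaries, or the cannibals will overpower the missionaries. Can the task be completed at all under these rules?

Yes

1. 2 cannibals → the east bank.  (the west bank: 5M 1C; the east bank: 0M 2C)
2. 1 cannibal ← the west bank.  (the west bank: 5M 2C; the east bank: 0M 1C)
3. 2 cannibals → the east bank.  (the west bank: 5M 0C; the east bank: 0M 3C)
4. 1 cannibal ← the west bank.  (the west bank: 5M 1C; the east bank: 0M 2C)
5. 2 missionaries → the east bank.  (the west bank: 3M 1C; the east bank: 2M 2C)
6. 1 cannibal ← the west bank.  (the west bank: 3M 2C; the east bank: 2M 1C)
7. 1 missionary and 1 cannibal → the east bank.  (the west bank: 2M 1C; the east bank: 3M 2C)
8. 1 cannibal ← the west bank.  (the west bank: 2M 2C; the east bank: 3M 1C)
9. 2 cannibals → the east bank.  (the west bank: 2M 0C; the east bank: 3M 3C)
10. 1 cannibal ← the west bank.  (the west bank: 2M 1C; the east bank: 3M 2C)
11. 1 missionary and 1 cannibal → the east bank.  (the west bank: 1M 0C; the east bank: 4M 3C)
12. 1 cannibal ← the west bank.  (the west bank: 1M 1C; the east bank: 4M 2C)
13. 1 missionary and 1 cannibal → the east bank.  (the west bank: 0M 0C; the east bank: 5M 3C)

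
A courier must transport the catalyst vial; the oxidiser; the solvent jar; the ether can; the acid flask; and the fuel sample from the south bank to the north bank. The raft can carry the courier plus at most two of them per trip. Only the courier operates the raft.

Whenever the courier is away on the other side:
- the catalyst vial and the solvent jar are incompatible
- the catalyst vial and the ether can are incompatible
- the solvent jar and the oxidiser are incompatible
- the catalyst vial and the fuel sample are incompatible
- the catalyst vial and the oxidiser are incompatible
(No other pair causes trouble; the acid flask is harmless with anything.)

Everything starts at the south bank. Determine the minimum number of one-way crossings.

9

Counting alone: the courier can take at most 2 across per trip to the north bank, so moving all 6 needs at least 3 loaded trips out, with a return between consecutive ones — at least 5 crossings.
The safety rule pushes this higher. Following every safe sequence of crossings, the most of the 6 that can be at the north bank as the raft arrives there on crossings 5, 7 is 4, 5 respectively — never all 6.
So no plan with fewer than 9 crossings exists, and this one achieves 9:
1. Courier goes to the north bank with the catalyst vial and the oxidiser.
2. Courier goes back to the south bank with the catalyst vial.
3. Courier goes to the north bank with the catalyst vial and the ether can.
4. Courier goes back to the south bank with the catalyst vial.
5. Courier goes to the north bank with the acid flask and the catalyst vial.
6. Courier goes back to the south bank with the catalyst vial.
7. Courier goes to the north bank with the catalyst vial and the fuel sample.
8. Courier goes back to the south bank with the catalyst vial.
9. Courier goes to the north bank with the catalyst vial and the solvent jar.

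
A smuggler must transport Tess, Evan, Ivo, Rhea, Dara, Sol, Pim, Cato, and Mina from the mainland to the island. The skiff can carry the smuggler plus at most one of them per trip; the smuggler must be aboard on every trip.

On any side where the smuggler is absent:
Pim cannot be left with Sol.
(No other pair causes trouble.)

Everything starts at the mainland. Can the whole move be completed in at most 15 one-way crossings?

Counting alone: the smuggler can take at most 1 across per trip to the island, so moving all 9 needs at least 9 loaded trips out, with a return between consecutive ones — at least 17 crossings.
Since 15 < 17, 15 crossings cannot be enough. (The shortest complete plan in fact takes 17:)
1. Smuggler goes to the island with Sol.
2. Smuggler goes back to the mainland alone.
3. Smuggler goes to the island with Tess.
4. Smuggler goes back to the mainland alone.
5. Smuggler goes to the island with Evan.
6. Smuggler goes back to the mainland alone.
7. Smuggler goes to the island with Ivo.
8. Smuggler goes back to the mainland alone.
9. Smuggler goes to the island with Rhea.
10. Smuggler goes back to the mainland alone.
11. Smuggler goes to the island with Dara.
12. Smuggler goes back to the mainland alone.
13. Smuggler goes to the island with Cato.
14. Smuggler goes back to the mainland alone.
15. Smuggler goes to the island with Mina.
16. Smuggler goes back to the mainland alone.
17. Smuggler goes to the island with Pim.

No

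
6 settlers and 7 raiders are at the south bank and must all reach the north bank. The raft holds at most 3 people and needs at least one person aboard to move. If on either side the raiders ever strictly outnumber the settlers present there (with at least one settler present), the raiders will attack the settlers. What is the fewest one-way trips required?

impossible

The raiders already outnumber the settlers at the south bank before anyone moves, so the starting position itself is disallowed.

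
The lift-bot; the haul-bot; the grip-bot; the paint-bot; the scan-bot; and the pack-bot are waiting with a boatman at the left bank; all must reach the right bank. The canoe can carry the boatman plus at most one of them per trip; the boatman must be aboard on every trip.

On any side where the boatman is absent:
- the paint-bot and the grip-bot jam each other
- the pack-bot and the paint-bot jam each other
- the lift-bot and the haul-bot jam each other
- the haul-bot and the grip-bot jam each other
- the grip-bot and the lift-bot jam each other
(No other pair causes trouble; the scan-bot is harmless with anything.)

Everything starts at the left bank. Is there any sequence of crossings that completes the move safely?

No

Whatever the first load, the items left behind include a forbidden pair without the boatman. No opening move is safe, so no plan exists.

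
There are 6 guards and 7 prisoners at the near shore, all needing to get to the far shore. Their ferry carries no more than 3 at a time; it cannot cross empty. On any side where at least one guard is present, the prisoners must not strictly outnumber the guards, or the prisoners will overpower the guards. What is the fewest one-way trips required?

The prisoners already outnumber the guards at the near shore before anyone moves, so the starting position itself is disallowed.

impossible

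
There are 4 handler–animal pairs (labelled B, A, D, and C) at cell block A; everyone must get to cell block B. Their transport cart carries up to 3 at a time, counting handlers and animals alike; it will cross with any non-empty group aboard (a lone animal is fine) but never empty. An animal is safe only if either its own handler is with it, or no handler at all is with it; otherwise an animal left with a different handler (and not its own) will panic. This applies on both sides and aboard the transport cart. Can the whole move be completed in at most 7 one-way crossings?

No

Counting alone: each trip to cell block B takes at most 3 across and each return brings at least 1 back, so after t trips out (and t−1 returns) at most 3t − (t−1) of the 8 are across; that first reaches 8 at t = 4, so at least 7 crossings are needed.
The safety rule pushes this higher. Following every safe sequence of crossings, the most of the 8 that can be at cell block B as the transport cart arrives there on crossing 7 is 7 — never all 8.
So the move cannot be finished within 7 crossings. (The shortest complete plan takes 9:)
1. animal B and handler B cross → cell block B.
2. handler B crosses ← cell block A.
3. animal A, handler A, and handler B cross → cell block B.
4. animal B and handler B cross ← cell block A.
5. handler B, handler C, and handler D cross → cell block B.
6. animal A crosses ← cell block A.
7. animal A and animal B cross → cell block B.
8. animal B crosses ← cell block A.
9. animal B, animal C, and animal D cross → cell block B.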